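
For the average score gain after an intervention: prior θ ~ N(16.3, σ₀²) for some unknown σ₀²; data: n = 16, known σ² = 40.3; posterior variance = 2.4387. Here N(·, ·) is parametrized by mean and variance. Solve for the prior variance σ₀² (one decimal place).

For the Normal–Normal model with known σ², precisions add: τ_n = τ₀ + n/σ².
So 1/σ₀² = 1/2.4387 − 16/40.3 = 0.410055 − 0.397022 = 0.013033.
Hence σ₀² = 1/0.013033 ≈ 76.7.

σ₀² = 76.7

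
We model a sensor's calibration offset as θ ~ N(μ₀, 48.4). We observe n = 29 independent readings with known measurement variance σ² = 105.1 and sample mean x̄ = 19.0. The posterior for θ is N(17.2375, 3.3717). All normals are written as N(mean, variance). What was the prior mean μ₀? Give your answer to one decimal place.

The posterior mean is a precision-weighted average: μ_n = (τ₀μ₀ + τ_data·x̄)/(τ₀+τ_data), with τ₀=1/σ₀² and τ_data=n/σ².
Here τ₀ = 1/48.4 = 0.020661 and τ_data = 29/105.1 = 0.275928, so τ_n = 0.296589.
Rearranging for μ₀: μ₀ = (μ_n·τ_n − τ_data·x̄)/τ₀ = (17.2375·0.296589 − 0.275928·19.0) / 0.020661 = -0.130179/0.020661 ≈ -6.3.

μ₀ = -6.3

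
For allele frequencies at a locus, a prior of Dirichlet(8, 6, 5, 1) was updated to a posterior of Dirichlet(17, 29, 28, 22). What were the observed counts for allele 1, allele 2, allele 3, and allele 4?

For a Dirichlet(α) prior with multinomial counts c, the posterior is Dirichlet(α + c) componentwise.
Counts are posterior − prior componentwise: 17−8=9, 29−6=23, 28−5=23, 22−1=21.

counts (9, 23, 23, 21)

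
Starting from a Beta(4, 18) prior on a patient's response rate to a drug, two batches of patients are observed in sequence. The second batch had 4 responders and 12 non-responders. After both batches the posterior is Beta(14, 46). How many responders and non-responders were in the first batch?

Sequential conjugate updates are equivalent to a single update on the pooled data, so total successes = posterior α − prior α and total failures = posterior β − prior β.
Total across both batches: 14−4=10 responders, 46−18=28 non-responders.
Subtract the second batch: 10−4=6 responders and 28−12=16 non-responders.

6 responders and 16 non-responders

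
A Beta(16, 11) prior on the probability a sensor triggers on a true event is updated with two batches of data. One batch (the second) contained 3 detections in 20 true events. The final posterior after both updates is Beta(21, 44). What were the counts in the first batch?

Sequential conjugate updates are equivalent to a single update on the pooled data, so total successes = posterior α − prior α and total failures = posterior β − prior β.
Total across both batches: 21−16=5 detections, 44−11=33 misses.
Subtract the second batch: 5−3=2 detections and 33−17=16 misses.

2 detections and 16 misses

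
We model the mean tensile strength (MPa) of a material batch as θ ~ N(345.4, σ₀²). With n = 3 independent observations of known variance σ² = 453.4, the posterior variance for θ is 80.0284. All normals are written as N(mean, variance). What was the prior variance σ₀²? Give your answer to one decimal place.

For the Normal–Normal model with known σ², precisions add: τ_n = τ₀ + n/σ².
So 1/σ₀² = 1/80.0284 − 3/453.4 = 0.012496 − 0.006617 = 0.005879.
Hence σ₀² = 1/0.005879 ≈ 170.1.

σ₀² = 170.1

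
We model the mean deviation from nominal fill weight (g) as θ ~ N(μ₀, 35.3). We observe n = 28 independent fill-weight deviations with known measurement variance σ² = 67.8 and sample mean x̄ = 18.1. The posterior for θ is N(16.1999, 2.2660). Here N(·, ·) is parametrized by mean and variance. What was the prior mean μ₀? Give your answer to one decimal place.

With known observation variance, the Normal–Normal posterior has precision τ_n = τ₀ + n/σ² and mean μ_n = (τ₀μ₀ + (n/σ²)x̄)/τ_n.
Here τ₀ = 1/35.3 = 0.028329 and τ_data = 28/67.8 = 0.412979, so τ_n = 0.441308.
Rearranging for μ₀: μ₀ = (μ_n·τ_n − τ_data·x̄)/τ₀ = (16.1999·0.441308 − 0.412979·18.1) / 0.028329 = -0.325774/0.028329 ≈ -11.5.

μ₀ = -11.5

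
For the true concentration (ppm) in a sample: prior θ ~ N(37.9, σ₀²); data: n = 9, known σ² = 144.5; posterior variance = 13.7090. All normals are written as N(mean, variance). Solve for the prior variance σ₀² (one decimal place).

Posterior precision equals prior precision plus data precision: 1/σ_n² = 1/σ₀² + n/σ².
So 1/σ₀² = 1/13.7090 − 9/144.5 = 0.072945 − 0.062284 = 0.010661.
Hence σ₀² = 1/0.010661 ≈ 93.8.

σ₀² = 93.8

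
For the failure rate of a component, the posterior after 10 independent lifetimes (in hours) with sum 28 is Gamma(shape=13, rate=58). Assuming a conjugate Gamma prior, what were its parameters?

Gamma–exponential conjugacy: posterior shape = α + n, posterior rate = β + Σtᵢ.
So α = 13 − 10 = 3 and β = 58 − 28 = 30.

Gamma(shape=3, rate=30)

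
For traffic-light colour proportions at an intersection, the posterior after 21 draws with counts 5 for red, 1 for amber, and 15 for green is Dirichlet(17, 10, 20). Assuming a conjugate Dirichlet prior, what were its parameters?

Dirichlet(12, 9, 5)

For a Dirichlet(α) prior with multinomial counts c, the posterior is Dirichlet(α + c) componentwise.
Subtract each count from the matching posterior parameter: 17−5=12, 10−1=9, 20−15=5.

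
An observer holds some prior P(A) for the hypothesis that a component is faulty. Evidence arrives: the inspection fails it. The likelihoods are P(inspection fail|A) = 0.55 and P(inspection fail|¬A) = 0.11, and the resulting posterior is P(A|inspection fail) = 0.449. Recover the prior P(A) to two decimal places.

P(A) = 0.14

Bayes' rule in odds form gives O(A|E) = O(A)·[P(E|A)/P(E|¬A)], hence O(A) = O(A|E)/LR.
Posterior odds = 0.449/(1−0.449) = 0.8149. LR = 0.55/0.11 = 5.0000.
Prior odds = 0.8149/5.0000 = 0.1630, so P(A) = 0.1630/(1+0.1630) ≈ 0.14.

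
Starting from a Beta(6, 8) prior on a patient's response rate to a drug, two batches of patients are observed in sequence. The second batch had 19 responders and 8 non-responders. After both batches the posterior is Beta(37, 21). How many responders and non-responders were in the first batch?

Because Beta–binomial updating is additive in the counts, the combined data contributed (α_post−α_prior, β_post−β_prior) successes and failures.
Total across both batches: 37−6=31 responders, 21−8=13 non-responders.
Subtract the second batch: 31−19=12 responders and 13−8=5 non-responders.

12 responders and 5 non-responders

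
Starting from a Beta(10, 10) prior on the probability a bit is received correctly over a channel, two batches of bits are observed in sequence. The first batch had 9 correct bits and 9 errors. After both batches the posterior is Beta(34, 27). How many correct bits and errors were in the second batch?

15 correct bits and 8 errors

Sequential conjugate updates are equivalent to a single update on the pooled data, so total successes = posterior α − prior α and total failures = posterior β − prior β.
Total across both batches: 34−10=24 correct bits, 27−10=17 errors.
Subtract the first batch: 24−9=15 correct bits and 17−9=8 errors.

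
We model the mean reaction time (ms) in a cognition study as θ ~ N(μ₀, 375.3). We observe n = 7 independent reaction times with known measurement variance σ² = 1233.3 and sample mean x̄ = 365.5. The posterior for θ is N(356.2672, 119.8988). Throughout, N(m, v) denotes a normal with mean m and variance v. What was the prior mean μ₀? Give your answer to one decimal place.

μ₀ = 336.6

The posterior mean is a precision-weighted average: μ_n = (τ₀μ₀ + τ_data·x̄)/(τ₀+τ_data), with τ₀=1/σ₀² and τ_data=n/σ².
Here τ₀ = 1/375.3 = 0.002665 and τ_data = 7/1233.3 = 0.005676, so τ_n = 0.008341.
Rearranging for μ₀: μ₀ = (μ_n·τ_n − τ_data·x̄)/τ₀ = (356.2672·0.008341 − 0.005676·365.5) / 0.002665 = 0.897047/0.002665 ≈ 336.6.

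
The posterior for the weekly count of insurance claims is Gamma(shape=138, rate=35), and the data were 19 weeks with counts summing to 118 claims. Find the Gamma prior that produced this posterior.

Gamma(shape=20, rate=16)

A Gamma(α, β) prior (rate parametrization) on a Poisson rate with n observations summing to S gives posterior Gamma(α+S, β+n).
So α = 138 − 118 = 20 and β = 35 − 19 = 16.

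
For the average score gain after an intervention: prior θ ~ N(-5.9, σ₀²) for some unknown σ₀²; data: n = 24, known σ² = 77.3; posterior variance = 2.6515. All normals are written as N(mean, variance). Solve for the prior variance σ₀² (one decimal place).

For the Normal–Normal model with known σ², precisions add: τ_n = τ₀ + n/σ².
So 1/σ₀² = 1/2.6515 − 24/77.3 = 0.377145 − 0.310479 = 0.066666.
Hence σ₀² = 1/0.066666 ≈ 15.0.

σ₀² = 15.0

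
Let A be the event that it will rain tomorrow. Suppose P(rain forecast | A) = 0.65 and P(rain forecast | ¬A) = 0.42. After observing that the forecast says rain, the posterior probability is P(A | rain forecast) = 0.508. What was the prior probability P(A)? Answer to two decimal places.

P(A) = 0.40

In odds form, posterior odds = prior odds × likelihood ratio, so prior odds = posterior odds ÷ LR.
Posterior odds = 0.508/(1−0.508) = 1.0325. LR = 0.65/0.42 = 1.5476.
Prior odds = 1.0325/1.5476 = 0.6672, so P(A) = 0.6672/(1+0.6672) ≈ 0.40.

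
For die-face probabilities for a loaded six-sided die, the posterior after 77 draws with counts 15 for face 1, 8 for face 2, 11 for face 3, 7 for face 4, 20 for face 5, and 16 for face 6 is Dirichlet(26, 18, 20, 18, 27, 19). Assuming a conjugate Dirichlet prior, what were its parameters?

For a Dirichlet(α) prior with multinomial counts c, the posterior is Dirichlet(α + c) componentwise.
Subtract each count from the matching posterior parameter: 26−15=11, 18−8=10, 20−11=9, 18−7=11, 27−20=7, 19−16=3.

Dirichlet(11, 10, 9, 11, 7, 3)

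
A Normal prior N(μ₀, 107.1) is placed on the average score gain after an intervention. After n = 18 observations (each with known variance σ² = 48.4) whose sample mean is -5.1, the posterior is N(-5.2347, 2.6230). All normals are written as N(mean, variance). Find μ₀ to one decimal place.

μ₀ = -10.6

The posterior mean is a precision-weighted average: μ_n = (τ₀μ₀ + τ_data·x̄)/(τ₀+τ_data), with τ₀=1/σ₀² and τ_data=n/σ².
Here τ₀ = 1/107.1 = 0.009337 and τ_data = 18/48.4 = 0.371901, so τ_n = 0.381238.
Rearranging for μ₀: μ₀ = (μ_n·τ_n − τ_data·x̄)/τ₀ = (-5.2347·0.381238 − 0.371901·-5.1) / 0.009337 = -0.098971/0.009337 ≈ -10.6.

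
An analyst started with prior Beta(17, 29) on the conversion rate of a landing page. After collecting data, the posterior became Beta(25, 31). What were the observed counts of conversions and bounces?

8 conversions and 2 bounces

A Beta(a, b) prior with s successes and f failures in binomial data gives a Beta(a+s, b+f) posterior.
So s = 25 − 17 = 8 and f = 31 − 29 = 2.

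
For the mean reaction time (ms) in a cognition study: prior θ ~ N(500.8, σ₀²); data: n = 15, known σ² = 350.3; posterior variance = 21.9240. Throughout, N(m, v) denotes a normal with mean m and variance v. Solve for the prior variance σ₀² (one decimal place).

Posterior precision equals prior precision plus data precision: 1/σ_n² = 1/σ₀² + n/σ².
So 1/σ₀² = 1/21.9240 − 15/350.3 = 0.045612 − 0.042820 = 0.002792.
Hence σ₀² = 1/0.002792 ≈ 358.2.

σ₀² = 358.2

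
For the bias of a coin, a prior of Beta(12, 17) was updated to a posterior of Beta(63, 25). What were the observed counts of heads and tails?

51 heads and 8 tails

Beta is conjugate to the binomial likelihood: posterior = Beta(α+s, β+f).
So s = 63 − 12 = 51 and f = 25 − 17 = 8.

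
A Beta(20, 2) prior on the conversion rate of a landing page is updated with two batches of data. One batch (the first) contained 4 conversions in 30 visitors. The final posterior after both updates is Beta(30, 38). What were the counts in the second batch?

6 conversions and 10 bounces

Sequential conjugate updates are equivalent to a single update on the pooled data, so total successes = posterior α − prior α and total failures = posterior β − prior β.
Total across both batches: 30−20=10 conversions, 38−2=36 bounces.
Subtract the first batch: 10−4=6 conversions and 36−26=10 bounces.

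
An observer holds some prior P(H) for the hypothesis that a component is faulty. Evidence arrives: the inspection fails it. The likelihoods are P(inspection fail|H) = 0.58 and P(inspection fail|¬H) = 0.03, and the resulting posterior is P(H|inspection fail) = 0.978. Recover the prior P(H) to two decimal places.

In odds form, posterior odds = prior odds × likelihood ratio, so prior odds = posterior odds ÷ LR.
Posterior odds = 0.978/(1−0.978) = 44.4545. LR = 0.58/0.03 = 19.3333.
Prior odds = 44.4545/19.3333 = 2.2994, so P(H) = 2.2994/(1+2.2994) ≈ 0.70.

P(H) = 0.70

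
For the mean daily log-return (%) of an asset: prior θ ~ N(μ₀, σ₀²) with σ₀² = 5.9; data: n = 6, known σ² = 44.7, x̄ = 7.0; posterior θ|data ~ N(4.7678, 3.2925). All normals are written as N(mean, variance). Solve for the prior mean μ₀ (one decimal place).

μ₀ = 3.0

With known observation variance, the Normal–Normal posterior has precision τ_n = τ₀ + n/σ² and mean μ_n = (τ₀μ₀ + (n/σ²)x̄)/τ_n.
Here τ₀ = 1/5.9 = 0.169492 and τ_data = 6/44.7 = 0.134228, so τ_n = 0.303720.
Rearranging for μ₀: μ₀ = (μ_n·τ_n − τ_data·x̄)/τ₀ = (4.7678·0.303720 − 0.134228·7.0) / 0.169492 = 0.508480/0.169492 ≈ 3.0.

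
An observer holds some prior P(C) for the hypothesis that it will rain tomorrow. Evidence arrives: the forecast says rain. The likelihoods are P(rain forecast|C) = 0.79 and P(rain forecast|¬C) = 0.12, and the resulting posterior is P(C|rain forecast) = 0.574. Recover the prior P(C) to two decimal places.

In odds form, posterior odds = prior odds × likelihood ratio, so prior odds = posterior odds ÷ LR.
Posterior odds = 0.574/(1−0.574) = 1.3474. LR = 0.79/0.12 = 6.5833.
Prior odds = 1.3474/6.5833 = 0.2047, so P(C) = 0.2047/(1+0.2047) ≈ 0.17.

P(C) = 0.17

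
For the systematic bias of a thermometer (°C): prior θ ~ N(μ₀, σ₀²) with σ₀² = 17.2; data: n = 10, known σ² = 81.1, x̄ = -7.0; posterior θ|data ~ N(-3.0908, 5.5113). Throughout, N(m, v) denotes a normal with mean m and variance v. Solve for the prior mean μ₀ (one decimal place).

μ₀ = 5.2

The posterior mean is a precision-weighted average: μ_n = (τ₀μ₀ + τ_data·x̄)/(τ₀+τ_data), with τ₀=1/σ₀² and τ_data=n/σ².
Here τ₀ = 1/17.2 = 0.058140 and τ_data = 10/81.1 = 0.123305, so τ_n = 0.181445.
Rearranging for μ₀: μ₀ = (μ_n·τ_n − τ_data·x̄)/τ₀ = (-3.0908·0.181445 − 0.123305·-7.0) / 0.058140 = 0.302325/0.058140 ≈ 5.2.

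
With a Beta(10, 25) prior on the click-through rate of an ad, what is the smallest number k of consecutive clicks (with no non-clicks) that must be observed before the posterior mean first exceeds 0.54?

After k clicks and 0 non-clicks the posterior is Beta(10+k, 25), with mean (10+k)/(10+25+k).
Set (10+k)/(35+k) > 0.54 and solve: k > (0.54·35 − 10)/(1 − 0.54) = 19.348.
The smallest integer exceeding 19.348 is 20.

k = 20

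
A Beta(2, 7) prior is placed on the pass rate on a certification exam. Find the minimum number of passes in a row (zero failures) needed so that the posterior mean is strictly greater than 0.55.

k = 7

After k passes and 0 failures the posterior is Beta(2+k, 7), with mean (2+k)/(2+7+k).
Set (2+k)/(9+k) > 0.55 and solve: k > (0.55·9 − 2)/(1 − 0.55) = 6.556.
The smallest integer exceeding 6.556 is 7.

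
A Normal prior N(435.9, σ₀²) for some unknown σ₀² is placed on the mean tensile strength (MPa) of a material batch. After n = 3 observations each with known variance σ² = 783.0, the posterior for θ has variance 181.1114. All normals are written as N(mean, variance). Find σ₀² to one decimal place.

σ₀² = 591.7

For the Normal–Normal model with known σ², precisions add: τ_n = τ₀ + n/σ².
So 1/σ₀² = 1/181.1114 − 3/783.0 = 0.005521 − 0.003831 = 0.001690.
Hence σ₀² = 1/0.001690 ≈ 591.7.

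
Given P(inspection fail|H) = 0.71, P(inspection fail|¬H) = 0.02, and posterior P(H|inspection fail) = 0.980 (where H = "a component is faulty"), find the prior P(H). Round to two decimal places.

P(H) = 0.58

In odds form, posterior odds = prior odds × likelihood ratio, so prior odds = posterior odds ÷ LR.
Posterior odds = 0.980/(1−0.980) = 49.0000. LR = 0.71/0.02 = 35.5000.
Prior odds = 49.0000/35.5000 = 1.3803, so P(H) = 1.3803/(1+1.3803) ≈ 0.58.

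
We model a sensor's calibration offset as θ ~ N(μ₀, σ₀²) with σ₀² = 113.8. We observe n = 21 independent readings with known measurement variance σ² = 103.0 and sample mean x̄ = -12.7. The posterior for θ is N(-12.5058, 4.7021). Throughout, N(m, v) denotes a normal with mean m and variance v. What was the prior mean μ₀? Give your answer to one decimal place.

μ₀ = -8.0

The posterior mean is a precision-weighted average: μ_n = (τ₀μ₀ + τ_data·x̄)/(τ₀+τ_data), with τ₀=1/σ₀² and τ_data=n/σ².
Here τ₀ = 1/113.8 = 0.008787 and τ_data = 21/103.0 = 0.203883, so τ_n = 0.212670.
Rearranging for μ₀: μ₀ = (μ_n·τ_n − τ_data·x̄)/τ₀ = (-12.5058·0.212670 − 0.203883·-12.7) / 0.008787 = -0.070294/0.008787 ≈ -8.0.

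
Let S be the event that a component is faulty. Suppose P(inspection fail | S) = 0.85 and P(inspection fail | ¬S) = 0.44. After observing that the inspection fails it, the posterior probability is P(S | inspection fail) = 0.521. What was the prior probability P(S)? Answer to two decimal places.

In odds form, posterior odds = prior odds × likelihood ratio, so prior odds = posterior odds ÷ LR.
Posterior odds = 0.521/(1−0.521) = 1.0877. LR = 0.85/0.44 = 1.9318.
Prior odds = 1.0877/1.9318 = 0.5631, so P(S) = 0.5631/(1+0.5631) ≈ 0.36.

P(S) = 0.36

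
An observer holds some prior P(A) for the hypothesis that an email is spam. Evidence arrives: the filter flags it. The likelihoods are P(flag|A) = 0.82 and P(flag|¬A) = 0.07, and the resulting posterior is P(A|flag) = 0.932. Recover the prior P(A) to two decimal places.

P(A) = 0.54

Bayes' rule in odds form gives O(A|E) = O(A)·[P(E|A)/P(E|¬A)], hence O(A) = O(A|E)/LR.
Posterior odds = 0.932/(1−0.932) = 13.7059. LR = 0.82/0.07 = 11.7143.
Prior odds = 13.7059/11.7143 = 1.1700, so P(A) = 1.1700/(1+1.1700) ≈ 0.54.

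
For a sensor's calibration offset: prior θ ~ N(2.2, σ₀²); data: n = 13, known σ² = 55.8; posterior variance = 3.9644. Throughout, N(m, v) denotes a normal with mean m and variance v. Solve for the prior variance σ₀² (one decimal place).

Posterior precision equals prior precision plus data precision: 1/σ_n² = 1/σ₀² + n/σ².
So 1/σ₀² = 1/3.9644 − 13/55.8 = 0.252245 − 0.232975 = 0.019270.
Hence σ₀² = 1/0.019270 ≈ 51.9.

σ₀² = 51.9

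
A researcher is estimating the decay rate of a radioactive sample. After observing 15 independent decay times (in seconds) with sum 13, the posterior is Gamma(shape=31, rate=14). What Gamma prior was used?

Gamma(shape=16, rate=1)

Gamma–exponential conjugacy: posterior shape = α + n, posterior rate = β + Σtᵢ.
So α = 31 − 15 = 16 and β = 14 − 13 = 1.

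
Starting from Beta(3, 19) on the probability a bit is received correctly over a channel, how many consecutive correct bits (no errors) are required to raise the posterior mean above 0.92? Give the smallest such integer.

After k correct bits and 0 errors the posterior is Beta(3+k, 19), with mean (3+k)/(3+19+k).
Set (3+k)/(22+k) > 0.92 and solve: k > (0.92·22 − 3)/(1 − 0.92) = 215.500.
The smallest integer exceeding 215.500 is 216.

k = 216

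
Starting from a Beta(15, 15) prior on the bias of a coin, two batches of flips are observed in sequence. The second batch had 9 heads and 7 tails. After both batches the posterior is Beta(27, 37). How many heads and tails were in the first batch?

3 heads and 15 tails

Because Beta–binomial updating is additive in the counts, the combined data contributed (α_post−α_prior, β_post−β_prior) successes and failures.
Total across both batches: 27−15=12 heads, 37−15=22 tails.
Subtract the second batch: 12−9=3 heads and 22−7=15 tails.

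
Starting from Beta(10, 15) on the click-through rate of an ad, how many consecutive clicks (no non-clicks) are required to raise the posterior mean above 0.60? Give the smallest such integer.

After k clicks and 0 non-clicks the posterior is Beta(10+k, 15), with mean (10+k)/(10+15+k).
Set (10+k)/(25+k) > 0.60 and solve: k > (0.60·25 − 10)/(1 − 0.60) = 12.500.
The smallest integer exceeding 12.500 is 13.

k = 13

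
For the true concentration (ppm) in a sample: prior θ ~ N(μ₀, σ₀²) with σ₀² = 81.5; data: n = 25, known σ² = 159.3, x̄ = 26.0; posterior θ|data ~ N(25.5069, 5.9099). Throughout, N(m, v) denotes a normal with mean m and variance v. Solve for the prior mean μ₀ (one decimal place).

With known observation variance, the Normal–Normal posterior has precision τ_n = τ₀ + n/σ² and mean μ_n = (τ₀μ₀ + (n/σ²)x̄)/τ_n.
Here τ₀ = 1/81.5 = 0.012270 and τ_data = 25/159.3 = 0.156937, so τ_n = 0.169207.
Rearranging for μ₀: μ₀ = (μ_n·τ_n − τ_data·x̄)/τ₀ = (25.5069·0.169207 − 0.156937·26.0) / 0.012270 = 0.235584/0.012270 ≈ 19.2.

μ₀ = 19.2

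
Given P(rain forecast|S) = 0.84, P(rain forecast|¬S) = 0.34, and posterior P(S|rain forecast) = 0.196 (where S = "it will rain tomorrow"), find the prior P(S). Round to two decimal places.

P(S) = 0.09

In odds form, posterior odds = prior odds × likelihood ratio, so prior odds = posterior odds ÷ LR.
Posterior odds = 0.196/(1−0.196) = 0.2438. LR = 0.84/0.34 = 2.4706.
Prior odds = 0.2438/2.4706 = 0.0987, so P(S) = 0.0987/(1+0.0987) ≈ 0.09.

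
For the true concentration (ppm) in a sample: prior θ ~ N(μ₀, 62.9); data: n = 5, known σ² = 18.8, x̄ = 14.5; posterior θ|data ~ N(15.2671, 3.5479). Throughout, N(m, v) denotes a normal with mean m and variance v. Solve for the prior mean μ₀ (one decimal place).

μ₀ = 28.1

The posterior mean is a precision-weighted average: μ_n = (τ₀μ₀ + τ_data·x̄)/(τ₀+τ_data), with τ₀=1/σ₀² and τ_data=n/σ².
Here τ₀ = 1/62.9 = 0.015898 and τ_data = 5/18.8 = 0.265957, so τ_n = 0.281855.
Rearranging for μ₀: μ₀ = (μ_n·τ_n − τ_data·x̄)/τ₀ = (15.2671·0.281855 − 0.265957·14.5) / 0.015898 = 0.446732/0.015898 ≈ 28.1.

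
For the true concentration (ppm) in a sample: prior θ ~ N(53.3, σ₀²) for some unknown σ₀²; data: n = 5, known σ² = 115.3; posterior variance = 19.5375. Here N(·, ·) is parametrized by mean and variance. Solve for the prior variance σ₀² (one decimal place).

σ₀² = 127.9

Posterior precision equals prior precision plus data precision: 1/σ_n² = 1/σ₀² + n/σ².
So 1/σ₀² = 1/19.5375 − 5/115.3 = 0.051184 − 0.043365 = 0.007819.
Hence σ₀² = 1/0.007819 ≈ 127.9.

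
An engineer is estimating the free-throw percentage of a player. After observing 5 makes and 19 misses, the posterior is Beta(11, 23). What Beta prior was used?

Beta(6, 4)

Beta is conjugate to the binomial likelihood: posterior = Beta(a+s, b+f).
Subtract the data counts: 11−5=6, 23−19=4.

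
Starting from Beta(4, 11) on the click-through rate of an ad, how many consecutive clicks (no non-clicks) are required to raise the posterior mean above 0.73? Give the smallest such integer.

After k clicks and 0 non-clicks the posterior is Beta(4+k, 11), with mean (4+k)/(4+11+k).
Set (4+k)/(15+k) > 0.73 and solve: k > (0.73·15 − 4)/(1 − 0.73) = 25.741.
The smallest integer exceeding 25.741 is 26.

k = 26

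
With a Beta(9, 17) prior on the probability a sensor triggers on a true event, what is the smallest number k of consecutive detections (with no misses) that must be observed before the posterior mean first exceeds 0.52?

k = 10

After k detections and 0 misses the posterior is Beta(9+k, 17), with mean (9+k)/(9+17+k).
Set (9+k)/(26+k) > 0.52 and solve: k > (0.52·26 − 9)/(1 − 0.52) = 9.417.
The smallest integer exceeding 9.417 is 10, and checking k=10: (19)/(36) = 0.5278 > 0.52.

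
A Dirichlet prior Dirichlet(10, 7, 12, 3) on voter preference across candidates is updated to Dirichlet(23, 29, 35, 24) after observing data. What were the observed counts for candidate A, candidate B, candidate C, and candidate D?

counts (13, 22, 23, 21)

For a Dirichlet(α) prior with multinomial counts c, the posterior is Dirichlet(α + c) componentwise.
Counts are posterior − prior componentwise: 23−10=13, 29−7=22, 35−12=23, 24−3=21.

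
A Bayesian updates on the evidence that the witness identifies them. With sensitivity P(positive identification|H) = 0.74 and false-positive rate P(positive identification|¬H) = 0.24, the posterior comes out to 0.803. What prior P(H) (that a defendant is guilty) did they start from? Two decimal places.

Bayes' rule in odds form gives O(H|E) = O(H)·[P(E|H)/P(E|¬H)], hence O(H) = O(H|E)/LR.
Posterior odds = 0.803/(1−0.803) = 4.0761. LR = 0.74/0.24 = 3.0833.
Prior odds = 4.0761/3.0833 = 1.3220, so P(H) = 1.3220/(1+1.3220) ≈ 0.57.

P(H) = 0.57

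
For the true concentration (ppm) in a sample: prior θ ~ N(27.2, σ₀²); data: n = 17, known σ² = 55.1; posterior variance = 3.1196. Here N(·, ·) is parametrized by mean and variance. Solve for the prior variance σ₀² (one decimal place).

σ₀² = 83.2

For the Normal–Normal model with known σ², precisions add: τ_n = τ₀ + n/σ².
So 1/σ₀² = 1/3.1196 − 17/55.1 = 0.320554 − 0.308530 = 0.012024.
Hence σ₀² = 1/0.012024 ≈ 83.2.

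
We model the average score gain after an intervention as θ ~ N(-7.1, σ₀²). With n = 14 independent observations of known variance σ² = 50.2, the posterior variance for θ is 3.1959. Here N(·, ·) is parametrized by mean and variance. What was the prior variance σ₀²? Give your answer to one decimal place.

For the Normal–Normal model with known σ², precisions add: τ_n = τ₀ + n/σ².
So 1/σ₀² = 1/3.1959 − 14/50.2 = 0.312901 − 0.278884 = 0.034017.
Hence σ₀² = 1/0.034017 ≈ 29.4.

σ₀² = 29.4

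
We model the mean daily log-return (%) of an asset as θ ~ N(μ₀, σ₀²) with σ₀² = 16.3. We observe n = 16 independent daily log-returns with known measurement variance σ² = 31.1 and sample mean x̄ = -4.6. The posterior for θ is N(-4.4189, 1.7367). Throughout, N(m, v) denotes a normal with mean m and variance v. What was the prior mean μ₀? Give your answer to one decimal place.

The posterior mean is a precision-weighted average: μ_n = (τ₀μ₀ + τ_data·x̄)/(τ₀+τ_data), with τ₀=1/σ₀² and τ_data=n/σ².
Here τ₀ = 1/16.3 = 0.061350 and τ_data = 16/31.1 = 0.514469, so τ_n = 0.575819.
Rearranging for μ₀: μ₀ = (μ_n·τ_n − τ_data·x̄)/τ₀ = (-4.4189·0.575819 − 0.514469·-4.6) / 0.061350 = -0.177929/0.061350 ≈ -2.9.

μ₀ = -2.9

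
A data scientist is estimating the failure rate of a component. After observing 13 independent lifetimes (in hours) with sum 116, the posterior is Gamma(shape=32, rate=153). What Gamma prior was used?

Gamma(shape=19, rate=37)

For an exponential likelihood with a Gamma(α, β) prior on the rate, n observations with total T give posterior Gamma(α+n, β+T).
So α = 32 − 13 = 19 and β = 153 − 116 = 37.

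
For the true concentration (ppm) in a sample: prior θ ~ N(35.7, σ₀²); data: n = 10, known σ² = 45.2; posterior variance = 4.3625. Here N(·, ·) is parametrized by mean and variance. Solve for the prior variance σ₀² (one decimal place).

σ₀² = 125.2

For the Normal–Normal model with known σ², precisions add: τ_n = τ₀ + n/σ².
So 1/σ₀² = 1/4.3625 − 10/45.2 = 0.229226 − 0.221239 = 0.007987.
Hence σ₀² = 1/0.007987 ≈ 125.2.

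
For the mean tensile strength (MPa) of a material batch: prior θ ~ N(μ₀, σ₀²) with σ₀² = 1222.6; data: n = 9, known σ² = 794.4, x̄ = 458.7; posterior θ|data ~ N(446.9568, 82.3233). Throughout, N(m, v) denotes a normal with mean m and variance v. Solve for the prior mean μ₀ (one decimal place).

μ₀ = 284.3

With known observation variance, the Normal–Normal posterior has precision τ_n = τ₀ + n/σ² and mean μ_n = (τ₀μ₀ + (n/σ²)x̄)/τ_n.
Here τ₀ = 1/1222.6 = 0.000818 and τ_data = 9/794.4 = 0.011329, so τ_n = 0.012147.
Rearranging for μ₀: μ₀ = (μ_n·τ_n − τ_data·x̄)/τ₀ = (446.9568·0.012147 − 0.011329·458.7) / 0.000818 = 0.232572/0.000818 ≈ 284.3.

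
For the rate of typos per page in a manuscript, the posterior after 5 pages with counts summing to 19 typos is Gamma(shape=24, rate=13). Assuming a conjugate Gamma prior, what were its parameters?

A Gamma(α, β) prior (rate parametrization) on a Poisson rate with n observations summing to S gives posterior Gamma(α+S, β+n).
So α = 24 − 19 = 5 and β = 13 − 5 = 8.

Gamma(shape=5, rate=8)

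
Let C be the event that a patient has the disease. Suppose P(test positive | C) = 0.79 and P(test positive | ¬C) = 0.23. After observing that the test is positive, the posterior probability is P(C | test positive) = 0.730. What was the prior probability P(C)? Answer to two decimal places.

P(C) = 0.44

Bayes' rule in odds form gives O(C|E) = O(C)·[P(E|C)/P(E|¬C)], hence O(C) = O(C|E)/LR.
Posterior odds = 0.730/(1−0.730) = 2.7037. LR = 0.79/0.23 = 3.4348.
Prior odds = 2.7037/3.4348 = 0.7871, so P(C) = 0.7871/(1+0.7871) ≈ 0.44.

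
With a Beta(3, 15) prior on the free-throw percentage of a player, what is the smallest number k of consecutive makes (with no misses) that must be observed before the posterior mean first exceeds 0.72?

k = 36

After k makes and 0 misses the posterior is Beta(3+k, 15), with mean (3+k)/(3+15+k).
Set (3+k)/(18+k) > 0.72 and solve: k > (0.72·18 − 3)/(1 − 0.72) = 35.571.
The smallest integer exceeding 35.571 is 36.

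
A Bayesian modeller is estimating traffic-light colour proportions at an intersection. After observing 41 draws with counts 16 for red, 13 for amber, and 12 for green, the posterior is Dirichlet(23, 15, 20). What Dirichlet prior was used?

Dirichlet(7, 2, 8)

For a Dirichlet(α) prior with multinomial counts c, the posterior is Dirichlet(α + c) componentwise.
Subtract each count from the matching posterior parameter: 23−16=7, 15−13=2, 20−12=8.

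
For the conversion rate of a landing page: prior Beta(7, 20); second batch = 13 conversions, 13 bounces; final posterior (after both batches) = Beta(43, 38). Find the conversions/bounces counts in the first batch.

Because Beta–binomial updating is additive in the counts, the combined data contributed (α_post−α_prior, β_post−β_prior) successes and failures.
Total across both batches: 43−7=36 conversions, 38−20=18 bounces.
Subtract the second batch: 36−13=23 conversions and 18−13=5 bounces.

23 conversions and 5 bounces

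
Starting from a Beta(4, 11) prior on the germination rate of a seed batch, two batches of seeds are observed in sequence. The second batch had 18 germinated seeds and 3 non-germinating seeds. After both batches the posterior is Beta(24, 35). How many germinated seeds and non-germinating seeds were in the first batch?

2 germinated seeds and 21 non-germinating seeds

Sequential conjugate updates are equivalent to a single update on the pooled data, so total successes = posterior α − prior α and total failures = posterior β − prior β.
Total across both batches: 24−4=20 germinated seeds, 35−11=24 non-germinating seeds.
Subtract the second batch: 20−18=2 germinated seeds and 24−3=21 non-germinating seeds.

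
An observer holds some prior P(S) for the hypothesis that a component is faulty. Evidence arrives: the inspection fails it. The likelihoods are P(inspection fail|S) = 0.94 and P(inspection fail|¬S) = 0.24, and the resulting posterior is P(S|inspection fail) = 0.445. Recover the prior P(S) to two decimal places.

P(S) = 0.17

In odds form, posterior odds = prior odds × likelihood ratio, so prior odds = posterior odds ÷ LR.
Posterior odds = 0.445/(1−0.445) = 0.8018. LR = 0.94/0.24 = 3.9167.
Prior odds = 0.8018/3.9167 = 0.2047, so P(S) = 0.2047/(1+0.2047) ≈ 0.17.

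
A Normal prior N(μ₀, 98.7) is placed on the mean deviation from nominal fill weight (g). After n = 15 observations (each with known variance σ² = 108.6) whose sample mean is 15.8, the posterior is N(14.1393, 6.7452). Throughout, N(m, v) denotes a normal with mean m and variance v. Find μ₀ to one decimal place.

μ₀ = -8.5

The posterior mean is a precision-weighted average: μ_n = (τ₀μ₀ + τ_data·x̄)/(τ₀+τ_data), with τ₀=1/σ₀² and τ_data=n/σ².
Here τ₀ = 1/98.7 = 0.010132 and τ_data = 15/108.6 = 0.138122, so τ_n = 0.148254.
Rearranging for μ₀: μ₀ = (μ_n·τ_n − τ_data·x̄)/τ₀ = (14.1393·0.148254 − 0.138122·15.8) / 0.010132 = -0.086120/0.010132 ≈ -8.5.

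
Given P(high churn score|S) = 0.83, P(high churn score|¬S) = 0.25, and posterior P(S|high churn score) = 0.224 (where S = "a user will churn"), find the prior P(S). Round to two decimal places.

In odds form, posterior odds = prior odds × likelihood ratio, so prior odds = posterior odds ÷ LR.
Posterior odds = 0.224/(1−0.224) = 0.2887. LR = 0.83/0.25 = 3.3200.
Prior odds = 0.2887/3.3200 = 0.0870, so P(S) = 0.0870/(1+0.0870) ≈ 0.08.

P(S) = 0.08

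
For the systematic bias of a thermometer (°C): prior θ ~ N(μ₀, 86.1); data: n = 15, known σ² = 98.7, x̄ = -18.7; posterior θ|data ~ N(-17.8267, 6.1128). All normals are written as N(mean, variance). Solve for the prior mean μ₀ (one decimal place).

The posterior mean is a precision-weighted average: μ_n = (τ₀μ₀ + τ_data·x̄)/(τ₀+τ_data), with τ₀=1/σ₀² and τ_data=n/σ².
Here τ₀ = 1/86.1 = 0.011614 and τ_data = 15/98.7 = 0.151976, so τ_n = 0.163590.
Rearranging for μ₀: μ₀ = (μ_n·τ_n − τ_data·x̄)/τ₀ = (-17.8267·0.163590 − 0.151976·-18.7) / 0.011614 = -0.074319/0.011614 ≈ -6.4.

μ₀ = -6.4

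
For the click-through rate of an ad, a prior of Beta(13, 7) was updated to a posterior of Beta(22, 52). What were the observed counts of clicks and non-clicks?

9 clicks and 45 non-clicks

A Beta(α, β) prior with s successes and f failures in binomial data gives a Beta(α+s, β+f) posterior.
Match parameters: s=22−13=9, f=52−7=45.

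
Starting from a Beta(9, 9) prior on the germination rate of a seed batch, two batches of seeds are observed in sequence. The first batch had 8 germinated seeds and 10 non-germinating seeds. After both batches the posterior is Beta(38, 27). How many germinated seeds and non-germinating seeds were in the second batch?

21 germinated seeds and 8 non-germinating seeds

Sequential conjugate updates are equivalent to a single update on the pooled data, so total successes = posterior α − prior α and total failures = posterior β − prior β.
Total across both batches: 38−9=29 germinated seeds, 27−9=18 non-germinating seeds.
Subtract the first batch: 29−8=21 germinated seeds and 18−10=8 non-germinating seeds.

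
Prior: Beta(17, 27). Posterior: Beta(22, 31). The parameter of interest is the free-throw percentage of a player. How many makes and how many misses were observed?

Under Beta–binomial conjugacy the posterior parameters are (a+s, b+f).
So s = 22 − 17 = 5 and f = 31 − 27 = 4.

5 makes and 4 misses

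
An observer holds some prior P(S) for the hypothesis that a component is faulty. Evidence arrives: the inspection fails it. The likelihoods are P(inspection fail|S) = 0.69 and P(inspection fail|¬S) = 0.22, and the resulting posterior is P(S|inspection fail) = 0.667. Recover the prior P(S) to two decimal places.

In odds form, posterior odds = prior odds × likelihood ratio, so prior odds = posterior odds ÷ LR.
Posterior odds = 0.667/(1−0.667) = 2.0030. LR = 0.69/0.22 = 3.1364.
Prior odds = 2.0030/3.1364 = 0.6386, so P(S) = 0.6386/(1+0.6386) ≈ 0.39.

P(S) = 0.39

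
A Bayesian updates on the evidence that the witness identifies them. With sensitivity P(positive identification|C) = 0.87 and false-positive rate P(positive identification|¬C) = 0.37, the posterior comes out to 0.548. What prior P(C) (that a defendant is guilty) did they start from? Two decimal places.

Bayes' rule in odds form gives O(C|E) = O(C)·[P(E|C)/P(E|¬C)], hence O(C) = O(C|E)/LR.
Posterior odds = 0.548/(1−0.548) = 1.2124. LR = 0.87/0.37 = 2.3514.
Prior odds = 1.2124/2.3514 = 0.5156, so P(C) = 0.5156/(1+0.5156) ≈ 0.34.

P(C) = 0.34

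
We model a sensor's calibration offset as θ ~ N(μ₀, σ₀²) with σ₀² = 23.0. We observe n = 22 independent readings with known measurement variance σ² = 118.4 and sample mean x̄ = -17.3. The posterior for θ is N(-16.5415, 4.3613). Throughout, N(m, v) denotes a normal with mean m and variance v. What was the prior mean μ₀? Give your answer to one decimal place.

μ₀ = -13.3

With known observation variance, the Normal–Normal posterior has precision τ_n = τ₀ + n/σ² and mean μ_n = (τ₀μ₀ + (n/σ²)x̄)/τ_n.
Here τ₀ = 1/23.0 = 0.043478 and τ_data = 22/118.4 = 0.185811, so τ_n = 0.229289.
Rearranging for μ₀: μ₀ = (μ_n·τ_n − τ_data·x̄)/τ₀ = (-16.5415·0.229289 − 0.185811·-17.3) / 0.043478 = -0.578254/0.043478 ≈ -13.3.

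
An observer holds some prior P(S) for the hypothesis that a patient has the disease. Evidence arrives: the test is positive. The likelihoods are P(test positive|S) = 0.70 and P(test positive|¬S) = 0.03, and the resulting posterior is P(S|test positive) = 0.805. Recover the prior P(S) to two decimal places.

P(S) = 0.15

Bayes' rule in odds form gives O(S|E) = O(S)·[P(E|S)/P(E|¬S)], hence O(S) = O(S|E)/LR.
Posterior odds = 0.805/(1−0.805) = 4.1282. LR = 0.70/0.03 = 23.3333.
Prior odds = 4.1282/23.3333 = 0.1769, so P(S) = 0.1769/(1+0.1769) ≈ 0.15.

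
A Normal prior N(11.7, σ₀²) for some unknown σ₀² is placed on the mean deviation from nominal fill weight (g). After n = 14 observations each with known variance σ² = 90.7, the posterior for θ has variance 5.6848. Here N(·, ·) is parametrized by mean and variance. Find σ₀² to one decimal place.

For the Normal–Normal model with known σ², precisions add: τ_n = τ₀ + n/σ².
So 1/σ₀² = 1/5.6848 − 14/90.7 = 0.175908 − 0.154355 = 0.021553.
Hence σ₀² = 1/0.021553 ≈ 46.4.

σ₀² = 46.4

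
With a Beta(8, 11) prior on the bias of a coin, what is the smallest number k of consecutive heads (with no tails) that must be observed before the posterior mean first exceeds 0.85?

After k heads and 0 tails the posterior is Beta(8+k, 11), with mean (8+k)/(8+11+k).
Set (8+k)/(19+k) > 0.85 and solve: k > (0.85·19 − 8)/(1 − 0.85) = 54.333.
The smallest integer exceeding 54.333 is 55.

k = 55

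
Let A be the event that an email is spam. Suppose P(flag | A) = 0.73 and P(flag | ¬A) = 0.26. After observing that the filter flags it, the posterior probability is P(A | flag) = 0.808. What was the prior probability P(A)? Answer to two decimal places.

P(A) = 0.60

In odds form, posterior odds = prior odds × likelihood ratio, so prior odds = posterior odds ÷ LR.
Posterior odds = 0.808/(1−0.808) = 4.2083. LR = 0.73/0.26 = 2.8077.
Prior odds = 4.2083/2.8077 = 1.4988, so P(A) = 1.4988/(1+1.4988) ≈ 0.60.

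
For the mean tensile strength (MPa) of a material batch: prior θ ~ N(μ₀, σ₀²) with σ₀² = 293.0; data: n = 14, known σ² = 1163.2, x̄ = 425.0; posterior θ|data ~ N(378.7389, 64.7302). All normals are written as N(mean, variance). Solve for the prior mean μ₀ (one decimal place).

μ₀ = 215.6

The posterior mean is a precision-weighted average: μ_n = (τ₀μ₀ + τ_data·x̄)/(τ₀+τ_data), with τ₀=1/σ₀² and τ_data=n/σ².
Here τ₀ = 1/293.0 = 0.003413 and τ_data = 14/1163.2 = 0.012036, so τ_n = 0.015449.
Rearranging for μ₀: μ₀ = (μ_n·τ_n − τ_data·x̄)/τ₀ = (378.7389·0.015449 − 0.012036·425.0) / 0.003413 = 0.735837/0.003413 ≈ 215.6.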